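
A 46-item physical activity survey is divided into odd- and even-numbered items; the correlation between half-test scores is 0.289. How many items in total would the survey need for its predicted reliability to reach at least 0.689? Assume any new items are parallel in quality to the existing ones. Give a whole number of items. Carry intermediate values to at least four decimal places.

126

Corrected full-test reliability: r_full = 2 × 0.289 / (1 + 0.289) ≈ 0.4484
n = r_tgt(1 − r_full) / [r_full(1 − r_tgt)] = 0.689 × 0.5516 / (0.4484 × 0.311) ≈ 2.7253
Items = 2.7253 × 46 ≈ 125.36 → 126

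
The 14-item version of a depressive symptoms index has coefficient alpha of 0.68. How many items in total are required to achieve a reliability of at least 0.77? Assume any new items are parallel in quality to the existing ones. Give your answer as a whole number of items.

23

n = 0.77 × (1 − 0.68) / [ 0.68 × (1 − 0.77) ]
  = 0.2464 / 0.1564 = 1.5754
Items needed = n × 14 = 1.5754 × 14 ≈ 22.06 → round up to 23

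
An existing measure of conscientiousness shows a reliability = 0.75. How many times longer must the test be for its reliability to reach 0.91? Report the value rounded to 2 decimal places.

Invert Spearman-Brown to solve for n:
n = r_target (1 − r_old) / [ r_old (1 − r_target) ]
n = 0.91 × (1 − 0.75) / [ 0.75 × (1 − 0.91) ]
  = 0.2275 / 0.0675 = 3.3704

3.37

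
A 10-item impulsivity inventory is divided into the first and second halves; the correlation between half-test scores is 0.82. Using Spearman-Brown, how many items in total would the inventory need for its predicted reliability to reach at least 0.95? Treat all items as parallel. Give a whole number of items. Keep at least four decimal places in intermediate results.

Corrected full-test reliability: r_full = 2 × 0.82 / (1 + 0.82) ≈ 0.9011
n = r_tgt(1 − r_full) / [r_full(1 − r_tgt)] = 0.95 × 0.0989 / (0.9011 × 0.05) ≈ 2.0853
Required items = 2.0853 × 10 = 20.85, so 21 items.

21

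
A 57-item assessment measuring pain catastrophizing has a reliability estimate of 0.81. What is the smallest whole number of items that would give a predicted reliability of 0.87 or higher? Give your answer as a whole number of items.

Spearman-Brown solved for the length factor n:
n = r*(1 − r) / [ r (1 − r*) ]
n = 0.87(1 − 0.81) / [0.81(1 − 0.87)]
n = 0.1653 / 0.1053 ≈ 1.5698
Items needed = n × 57 = 1.5698 × 57 ≈ 89.48 → round up to 90

90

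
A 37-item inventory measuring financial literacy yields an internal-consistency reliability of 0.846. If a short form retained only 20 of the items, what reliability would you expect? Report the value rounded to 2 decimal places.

n = 20/37 = 0.5405
r_new = (0.5405 × 0.846) / (1 + (0.5405 − 1) × 0.846)
r_new = 0.4573 / 0.6113 ≈ 0.7481

0.75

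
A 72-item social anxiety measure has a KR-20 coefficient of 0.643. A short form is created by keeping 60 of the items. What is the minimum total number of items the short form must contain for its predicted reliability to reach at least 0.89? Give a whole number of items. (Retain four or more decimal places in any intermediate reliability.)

324

First, r for the 60-item form: n = 60/72 = 0.8333, so r_60 = 0.8333·0.643/(1 + (0.8333 − 1)·0.643) = 0.6001
Length factor from the short form to reach 0.89: n' = 0.89(1 − 0.6001) / [0.6001(1 − 0.89)] ≈ 5.3917
Total items = 5.3917 × 60 = 323.50, rounded up to 324.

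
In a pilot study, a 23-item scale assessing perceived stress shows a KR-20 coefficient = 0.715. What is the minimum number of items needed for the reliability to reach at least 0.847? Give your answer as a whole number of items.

Rearranging the Spearman-Brown formula for n,
n = r*(1 − r) / [ r (1 − r*) ]
n = [0.847 × 0.285] / [0.715 × 0.153]
  = 0.241395 / 0.109395 = 2.2066
2.2066 × 23 = 50.75 → 51 items

51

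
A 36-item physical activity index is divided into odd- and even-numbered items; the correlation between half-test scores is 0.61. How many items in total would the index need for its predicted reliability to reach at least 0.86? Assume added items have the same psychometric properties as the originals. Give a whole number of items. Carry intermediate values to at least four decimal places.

r_full = 2(0.61)/(1 + 0.61) = 0.7578
n = r_tgt(1 − r_full) / [r_full(1 − r_tgt)] = 0.86 × 0.2422 / (0.7578 × 0.14) ≈ 1.9633
Required items = 1.9633 × 36 = 70.68, so 71 items.

71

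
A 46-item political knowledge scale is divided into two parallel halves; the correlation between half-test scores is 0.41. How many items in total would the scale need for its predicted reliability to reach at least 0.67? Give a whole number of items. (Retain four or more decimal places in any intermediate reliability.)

68

r_full = 2(0.41)/(1 + 0.41) = 0.5816
Solve Spearman-Brown for n: n = 0.67(1 − 0.5816) / [0.5816(1 − 0.67)] = 1.4606
Required items = 1.4606 × 46 = 67.19, so 68 items.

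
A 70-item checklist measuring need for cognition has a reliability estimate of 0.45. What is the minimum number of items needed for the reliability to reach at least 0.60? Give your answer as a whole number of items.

129

Rearranging the Spearman-Brown formula for n,
n = r*(1 − r) / [ r (1 − r*) ]
n = [0.60 × 0.55] / [0.45 × 0.40]
n = 0.3300 / 0.1800 ≈ 1.8333
So the test needs 1.8333 × 70 ≈ 128.33 items; rounding up, 129.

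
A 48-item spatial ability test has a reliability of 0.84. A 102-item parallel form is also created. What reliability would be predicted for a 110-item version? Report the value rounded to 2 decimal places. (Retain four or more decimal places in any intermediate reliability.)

The 102-item form is not needed; work directly from the 48-item form with n = 110/48 = 2.2917.
r_{110} = n·r / (1 + (n − 1)·r) = 1.9250 / 2.0850 ≈ 0.9233

0.92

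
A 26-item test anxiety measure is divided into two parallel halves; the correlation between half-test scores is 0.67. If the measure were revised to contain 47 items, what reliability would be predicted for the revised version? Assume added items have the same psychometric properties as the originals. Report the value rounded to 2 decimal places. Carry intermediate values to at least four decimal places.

0.88

Full-test reliability from the split-half r: r_full = 2(0.67)/(1 + 0.67) = 0.8024
Length factor from 26 to 47 items: n = 47/26 = 1.8077
r_new = n·r_full / (1 + (n − 1)·r_full) = 1.4505 / 1.6481 ≈ 0.8801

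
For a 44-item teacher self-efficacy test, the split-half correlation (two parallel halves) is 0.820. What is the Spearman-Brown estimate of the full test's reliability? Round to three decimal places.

0.901

Each half is half the length of the full test, so the full test is n = 2 times a half.
r_full = 2r_hh / (1 + r_hh) = 2 × 0.820 / (1 + 0.820)
       = 1.6400 / 1.8200 = 0.9011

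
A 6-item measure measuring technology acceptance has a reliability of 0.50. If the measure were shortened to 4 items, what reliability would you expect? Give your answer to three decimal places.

0.400

n = 4/6 = 0.6667
Spearman-Brown: r_new = n·r / (1 + (n − 1)·r)
r_new = (0.6667 × 0.50) / (1 + (0.6667 − 1) × 0.50)
     = 0.3333 / 0.8334 = 0.3999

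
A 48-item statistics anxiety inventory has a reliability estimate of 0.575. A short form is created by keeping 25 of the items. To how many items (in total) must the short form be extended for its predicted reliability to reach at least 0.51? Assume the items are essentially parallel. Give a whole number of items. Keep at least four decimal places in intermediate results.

37

First, r for the 25-item form: n = 25/48 = 0.5208, so r_25 = 0.5208·0.575/(1 + (0.5208 − 1)·0.575) = 0.4134
Then solve for n' with r_old = 0.4134, r_target = 0.51: n' = 0.51(1 − 0.4134)/[0.4134(1 − 0.51)] = 1.4769
Total items = 1.4769 × 25 = 36.92, rounded up to 37.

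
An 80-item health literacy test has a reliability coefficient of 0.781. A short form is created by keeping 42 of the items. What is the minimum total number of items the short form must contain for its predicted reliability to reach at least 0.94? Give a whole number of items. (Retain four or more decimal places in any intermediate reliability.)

352

First, r for the 42-item form: n = 42/80 = 0.5250, so r_42 = 0.5250·0.781/(1 + (0.5250 − 1)·0.781) = 0.6518
Length factor from the short form to reach 0.94: n' = 0.94(1 − 0.6518) / [0.6518(1 − 0.94)] ≈ 8.3693
Items = 8.3693 × 42 ≈ 351.51 → 352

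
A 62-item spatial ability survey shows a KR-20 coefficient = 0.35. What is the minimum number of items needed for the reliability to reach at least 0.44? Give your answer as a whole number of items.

91

n = 0.44 × (1 − 0.35) / [ 0.35 × (1 − 0.44) ]
  = 0.2860 / 0.1960 = 1.4592
So the test needs 1.4592 × 62 ≈ 90.47 items; rounding up, 91.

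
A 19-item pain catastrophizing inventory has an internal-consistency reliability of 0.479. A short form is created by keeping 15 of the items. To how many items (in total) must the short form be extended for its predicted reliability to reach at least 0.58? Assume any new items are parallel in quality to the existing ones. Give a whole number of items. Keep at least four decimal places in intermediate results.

29

Short-form reliability: n = 15/19 = 0.7895; r_15 = n·r/(1+(n−1)r) ≈ 0.4206
Length factor from the short form to reach 0.58: n' = 0.58(1 − 0.4206) / [0.4206(1 − 0.58)] ≈ 1.9023
Items = 1.9023 × 15 ≈ 28.53 → 29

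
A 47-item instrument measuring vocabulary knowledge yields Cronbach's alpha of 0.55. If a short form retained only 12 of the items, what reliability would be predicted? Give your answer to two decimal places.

n = 12/47 = 0.2553
r_new = (0.2553 × 0.55) / (1 + (0.2553 − 1) × 0.55)
     = 0.1404 / 0.5904 = 0.2378

0.24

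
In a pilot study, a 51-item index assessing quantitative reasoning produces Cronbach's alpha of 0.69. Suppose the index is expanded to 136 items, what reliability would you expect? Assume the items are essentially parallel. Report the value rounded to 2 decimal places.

Length ratio n = 136/51 = 2.6667
By Spearman-Brown, r_new = n r / (1 + (n − 1) r).
r_new = (2.6667 × 0.69) / (1 + (2.6667 − 1) × 0.69)
r_new = 1.8400 / 2.1500 ≈ 0.8558

0.86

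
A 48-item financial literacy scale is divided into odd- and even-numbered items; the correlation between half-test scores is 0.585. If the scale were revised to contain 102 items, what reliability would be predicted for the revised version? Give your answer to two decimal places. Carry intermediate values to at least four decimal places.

0.86

Spearman-Brown correction (n = 2): r_full = 2·0.585/(1 + 0.585) = 0.7382
Then adjust to 102 items: n = 102/48 = 2.1250
r_new = n·r_full / (1 + (n − 1)·r_full) = 1.5687 / 1.8305 ≈ 0.8570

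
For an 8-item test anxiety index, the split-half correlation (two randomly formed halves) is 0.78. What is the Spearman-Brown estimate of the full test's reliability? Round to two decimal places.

The full test is twice the length of either half (n = 2).
r_full = 2(0.78) / (1 + 0.78)
       = 1.5600 / 1.7800 = 0.8764

0.88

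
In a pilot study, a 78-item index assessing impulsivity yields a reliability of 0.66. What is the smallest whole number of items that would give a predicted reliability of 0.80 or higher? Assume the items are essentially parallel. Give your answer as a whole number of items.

Spearman-Brown solved for the length factor n:
n = r_target (1 − r_old) / [ r_old (1 − r_target) ]
n = 0.80 × (1 − 0.66) / [ 0.66 × (1 − 0.80) ]
  = 0.2720 / 0.1320 = 2.0606
Items needed = n × 78 = 2.0606 × 78 ≈ 160.73 → round up to 161

161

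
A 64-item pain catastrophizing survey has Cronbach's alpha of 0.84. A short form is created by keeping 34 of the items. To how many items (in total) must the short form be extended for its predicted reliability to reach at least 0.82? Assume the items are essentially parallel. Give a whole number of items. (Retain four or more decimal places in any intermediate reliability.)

56

Short-form reliability: n = 34/64 = 0.5312; r_34 = n·r/(1+(n−1)r) ≈ 0.7361
Then solve for n' with r_old = 0.7361, r_target = 0.82: n' = 0.82(1 − 0.7361)/[0.7361(1 − 0.82)] = 1.6332
Items = 1.6332 × 34 ≈ 55.53 → 56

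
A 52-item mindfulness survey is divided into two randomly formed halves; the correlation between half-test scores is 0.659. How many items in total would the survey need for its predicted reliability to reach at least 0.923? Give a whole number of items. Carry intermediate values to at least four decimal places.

162

r_full = 2(0.659)/(1 + 0.659) = 0.7945
Solve Spearman-Brown for n: n = 0.923(1 − 0.7945) / [0.7945(1 − 0.923)] = 3.1005
Required items = 3.1005 × 52 = 161.23, so 162 items.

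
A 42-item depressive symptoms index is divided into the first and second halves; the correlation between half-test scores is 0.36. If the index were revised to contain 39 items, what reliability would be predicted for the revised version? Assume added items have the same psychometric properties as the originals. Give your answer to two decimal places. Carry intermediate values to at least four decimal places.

0.51

First correct the split-half correlation to full-test reliability: r_full = 2 × 0.36 / (1 + 0.36) ≈ 0.5294
Then adjust to 39 items: n = 39/42 = 0.9286
r_new = n·r_full / (1 + (n − 1)·r_full) = 0.4916 / 0.9622 ≈ 0.5109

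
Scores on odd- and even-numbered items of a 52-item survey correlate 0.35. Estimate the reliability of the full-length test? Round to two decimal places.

r_full = 2r_hh / (1 + r_hh) = 2 × 0.35 / (1 + 0.35)
       = 0.7000 / 1.3500 = 0.5185

0.52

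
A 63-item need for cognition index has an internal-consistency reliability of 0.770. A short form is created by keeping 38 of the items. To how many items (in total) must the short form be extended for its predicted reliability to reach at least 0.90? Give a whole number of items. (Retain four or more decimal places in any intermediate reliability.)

170

Short-form reliability: n = 38/63 = 0.6032; r_38 = n·r/(1+(n−1)r) ≈ 0.6688
Then solve for n' with r_old = 0.6688, r_target = 0.90: n' = 0.90(1 − 0.6688)/[0.6688(1 − 0.90)] = 4.4569
Total items = 4.4569 × 38 = 169.36, rounded up to 170.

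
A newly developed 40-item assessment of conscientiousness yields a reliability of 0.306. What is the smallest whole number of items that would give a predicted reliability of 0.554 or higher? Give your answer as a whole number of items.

n = 0.554 × (1 − 0.306) / [ 0.306 × (1 − 0.554) ]
n = 0.384476 / 0.136476 ≈ 2.8172
Items needed = n × 40 = 2.8172 × 40 ≈ 112.69 → round up to 113

113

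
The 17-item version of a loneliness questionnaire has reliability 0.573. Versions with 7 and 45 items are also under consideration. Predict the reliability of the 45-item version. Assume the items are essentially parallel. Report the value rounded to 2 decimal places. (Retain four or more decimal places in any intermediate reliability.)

0.78

Only the ratio of lengths matters: n = 45/17 = 2.6471
r_{45} = n·r / (1 + (n − 1)·r) = 1.5168 / 1.9438 ≈ 0.7803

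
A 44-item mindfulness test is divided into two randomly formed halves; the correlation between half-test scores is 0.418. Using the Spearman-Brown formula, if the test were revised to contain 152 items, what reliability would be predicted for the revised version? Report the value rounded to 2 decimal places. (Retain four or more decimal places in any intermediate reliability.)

First correct the split-half correlation to full-test reliability: r_full = 2 × 0.418 / (1 + 0.418) ≈ 0.5896
Then adjust to 152 items: n = 152/44 = 3.4545
r_new = n·r_full / (1 + (n − 1)·r_full) = 2.0368 / 2.4472 ≈ 0.8323

0.83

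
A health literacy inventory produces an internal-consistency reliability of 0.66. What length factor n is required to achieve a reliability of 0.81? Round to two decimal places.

n = 0.81(1 − 0.66) / [0.66(1 − 0.81)]
n = 0.2754 / 0.1254 ≈ 2.1962

2.20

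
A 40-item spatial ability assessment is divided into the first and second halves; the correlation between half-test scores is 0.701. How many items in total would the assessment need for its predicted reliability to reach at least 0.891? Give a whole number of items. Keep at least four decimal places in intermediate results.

r_full = 2(0.701)/(1 + 0.701) = 0.8242
n = r_tgt(1 − r_full) / [r_full(1 − r_tgt)] = 0.891 × 0.1758 / (0.8242 × 0.109) ≈ 1.7436
Required items = 1.7436 × 40 = 69.74, so 70 items.

70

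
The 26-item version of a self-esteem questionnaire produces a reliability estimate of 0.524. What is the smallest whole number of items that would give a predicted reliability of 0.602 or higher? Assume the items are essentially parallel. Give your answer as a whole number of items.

Rearranging the Spearman-Brown formula for n,
n = r_target (1 − r_old) / [ r_old (1 − r_target) ]
n = 0.602(1 − 0.524) / [0.524(1 − 0.602)]
n = 0.286552 / 0.208552 ≈ 1.3740
1.3740 × 26 = 35.72 → 36 items

36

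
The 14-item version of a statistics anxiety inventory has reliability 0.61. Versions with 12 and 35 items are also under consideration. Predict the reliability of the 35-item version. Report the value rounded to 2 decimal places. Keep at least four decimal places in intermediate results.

Only the ratio of lengths matters: n = 35/14 = 2.5000
r_{35} = n·r / (1 + (n − 1)·r) = 1.5250 / 1.9150 ≈ 0.7963

0.80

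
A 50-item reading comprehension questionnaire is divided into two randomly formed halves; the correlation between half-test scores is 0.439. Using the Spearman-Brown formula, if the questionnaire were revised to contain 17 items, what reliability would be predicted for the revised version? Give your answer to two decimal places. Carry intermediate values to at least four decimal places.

0.35

First correct the split-half correlation to full-test reliability: r_full = 2 × 0.439 / (1 + 0.439) ≈ 0.6101
Length factor from 50 to 17 items: n = 17/50 = 0.3400
r_new = n·r_full / (1 + (n − 1)·r_full) = 0.2074 / 0.5973 ≈ 0.3472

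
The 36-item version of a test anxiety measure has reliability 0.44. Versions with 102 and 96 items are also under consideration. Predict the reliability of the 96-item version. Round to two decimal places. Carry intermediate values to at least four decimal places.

The 102-item form is not needed; work directly from the 36-item form with n = 96/36 = 2.6667.
r_{96} = n·r / (1 + (n − 1)·r) = 1.1733 / 1.7333 ≈ 0.6769

0.68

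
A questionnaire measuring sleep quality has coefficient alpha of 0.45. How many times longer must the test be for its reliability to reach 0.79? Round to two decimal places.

n = [0.79 × 0.55] / [0.45 × 0.21]
n = 0.4345 / 0.0945 ≈ 4.5979

4.60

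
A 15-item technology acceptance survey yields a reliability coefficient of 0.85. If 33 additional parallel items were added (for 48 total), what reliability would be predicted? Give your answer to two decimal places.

0.95

The new length is 48/15 = 3.2 times the old.
By Spearman-Brown, r_new = n r / (1 + (n − 1) r).
r_new = 3.2·0.85 / [1 + (3.2 − 1)·0.85]
     = 2.7200 / 2.8700 = 0.9477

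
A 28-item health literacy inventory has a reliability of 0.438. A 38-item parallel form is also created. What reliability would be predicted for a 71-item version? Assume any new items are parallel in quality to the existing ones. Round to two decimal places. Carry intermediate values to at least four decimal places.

The 38-item form is not needed; work directly from the 28-item form with n = 71/28 = 2.5357.
r_{71} = n·r / (1 + (n − 1)·r) = 1.1106 / 1.6726 ≈ 0.6640

0.66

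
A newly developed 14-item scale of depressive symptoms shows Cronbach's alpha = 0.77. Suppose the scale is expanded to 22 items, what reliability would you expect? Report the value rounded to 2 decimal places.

0.84

Length ratio n = 22/14 = 1.5714
Apply the Spearman-Brown prophecy formula, r' = nr / [1 + (n − 1)r]:
r_new = 1.5714·0.77 / [1 + (1.5714 − 1)·0.77]
r_new = 1.2100 / 1.4400 ≈ 0.8403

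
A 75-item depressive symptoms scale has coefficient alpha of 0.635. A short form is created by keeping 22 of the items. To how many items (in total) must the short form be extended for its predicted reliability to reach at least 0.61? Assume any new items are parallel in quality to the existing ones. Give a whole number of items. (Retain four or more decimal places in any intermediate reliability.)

68

Short-form reliability: n = 22/75 = 0.2933; r_22 = n·r/(1+(n−1)r) ≈ 0.3379
Then solve for n' with r_old = 0.3379, r_target = 0.61: n' = 0.61(1 − 0.3379)/[0.3379(1 − 0.61)] = 3.0648
Items = 3.0648 × 22 ≈ 67.43 → 68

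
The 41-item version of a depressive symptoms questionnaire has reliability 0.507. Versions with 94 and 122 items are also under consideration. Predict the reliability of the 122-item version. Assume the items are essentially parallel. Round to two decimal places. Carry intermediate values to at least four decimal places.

0.75

Only the ratio of lengths matters: n = 122/41 = 2.9756
r_{122} = n·r / (1 + (n − 1)·r) = 1.5086 / 2.0016 ≈ 0.7537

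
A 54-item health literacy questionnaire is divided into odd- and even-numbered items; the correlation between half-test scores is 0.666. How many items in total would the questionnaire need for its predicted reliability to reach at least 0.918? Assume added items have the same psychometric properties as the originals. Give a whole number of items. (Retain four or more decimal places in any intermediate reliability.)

r_full = 2(0.666)/(1 + 0.666) = 0.7995
n = r_tgt(1 − r_full) / [r_full(1 − r_tgt)] = 0.918 × 0.2005 / (0.7995 × 0.082) ≈ 2.8075
Items = 2.8075 × 54 ≈ 151.61 → 152

152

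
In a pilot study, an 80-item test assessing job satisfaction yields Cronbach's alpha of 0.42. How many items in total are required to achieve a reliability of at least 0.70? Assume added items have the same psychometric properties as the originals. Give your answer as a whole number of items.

Invert Spearman-Brown to solve for n:
n = r*(1 − r) / [ r (1 − r*) ]
n = 0.70(1 − 0.42) / [0.42(1 − 0.70)]
n = 0.4060 / 0.1260 ≈ 3.2222
Items needed = n × 80 = 3.2222 × 80 ≈ 257.78 → round up to 258

258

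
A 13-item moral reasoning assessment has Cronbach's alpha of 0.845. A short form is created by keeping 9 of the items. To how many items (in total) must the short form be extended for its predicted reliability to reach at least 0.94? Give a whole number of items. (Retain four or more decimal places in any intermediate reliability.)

38

First, r for the 9-item form: n = 9/13 = 0.6923, so r_9 = 0.6923·0.845/(1 + (0.6923 − 1)·0.845) = 0.7905
Then solve for n' with r_old = 0.7905, r_target = 0.94: n' = 0.94(1 − 0.7905)/[0.7905(1 − 0.94)] = 4.1520
Total items = 4.1520 × 9 = 37.37, rounded up to 38.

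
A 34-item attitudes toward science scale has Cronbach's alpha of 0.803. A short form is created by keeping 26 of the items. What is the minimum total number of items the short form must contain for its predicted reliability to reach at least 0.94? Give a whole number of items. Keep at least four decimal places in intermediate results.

First, r for the 26-item form: n = 26/34 = 0.7647, so r_26 = 0.7647·0.803/(1 + (0.7647 − 1)·0.803) = 0.7571
Length factor from the short form to reach 0.94: n' = 0.94(1 − 0.7571) / [0.7571(1 − 0.94)] ≈ 5.0263
Total items = 5.0263 × 26 = 130.68, rounded up to 131.

131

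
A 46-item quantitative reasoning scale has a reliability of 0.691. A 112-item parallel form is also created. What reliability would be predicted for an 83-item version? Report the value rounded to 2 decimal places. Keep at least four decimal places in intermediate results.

Only the ratio of lengths matters: n = 83/46 = 1.8043
r_{83} = n·r / (1 + (n − 1)·r) = 1.2468 / 1.5558 ≈ 0.8014

0.80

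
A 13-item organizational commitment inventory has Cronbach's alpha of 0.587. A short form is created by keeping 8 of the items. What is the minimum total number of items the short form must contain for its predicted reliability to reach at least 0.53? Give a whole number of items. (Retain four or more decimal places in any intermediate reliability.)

Short-form reliability: n = 8/13 = 0.6154; r_8 = n·r/(1+(n−1)r) ≈ 0.4666
Length factor from the short form to reach 0.53: n' = 0.53(1 − 0.4666) / [0.4666(1 − 0.53)] ≈ 1.2891
Total items = 1.2891 × 8 = 10.31, rounded up to 11.

11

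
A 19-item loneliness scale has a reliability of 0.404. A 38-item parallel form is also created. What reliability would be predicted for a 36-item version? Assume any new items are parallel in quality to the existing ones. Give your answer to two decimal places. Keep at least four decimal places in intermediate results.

Only the ratio of lengths matters: n = 36/19 = 1.8947
r_{36} = n·r / (1 + (n − 1)·r) = 0.7655 / 1.3615 ≈ 0.5622

0.56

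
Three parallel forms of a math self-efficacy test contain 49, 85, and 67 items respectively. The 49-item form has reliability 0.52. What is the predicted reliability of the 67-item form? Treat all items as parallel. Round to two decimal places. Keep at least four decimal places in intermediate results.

The 85-item form is not needed; work directly from the 49-item form with n = 67/49 = 1.3673.
r_{67} = n·r / (1 + (n − 1)·r) = 0.7110 / 1.1910 ≈ 0.5970

0.60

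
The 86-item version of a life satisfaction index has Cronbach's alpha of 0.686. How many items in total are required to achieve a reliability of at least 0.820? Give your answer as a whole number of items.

Rearranging the Spearman-Brown formula for n,
n = r_target (1 − r_old) / [ r_old (1 − r_target) ]
n = 0.820(1 − 0.686) / [0.686(1 − 0.820)]
n = 0.257480 / 0.123480 ≈ 2.0852
So the test needs 2.0852 × 86 ≈ 179.33 items; rounding up, 180.

180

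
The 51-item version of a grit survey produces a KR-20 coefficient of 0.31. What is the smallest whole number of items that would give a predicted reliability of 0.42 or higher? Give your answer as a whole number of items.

83

Invert Spearman-Brown to solve for n:
n = r*(1 − r) / [ r (1 − r*) ]
n = 0.42 × (1 − 0.31) / [ 0.31 × (1 − 0.42) ]
  = 0.2898 / 0.1798 = 1.6118
1.6118 × 51 = 82.20 → 83 items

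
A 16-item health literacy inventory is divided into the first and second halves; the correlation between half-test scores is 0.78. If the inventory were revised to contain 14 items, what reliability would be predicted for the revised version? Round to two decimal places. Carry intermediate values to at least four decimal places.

0.86

Full-test reliability from the split-half r: r_full = 2(0.78)/(1 + 0.78) = 0.8764
Length factor from 16 to 14 items: n = 14/16 = 0.8750
r_new = n·r_full / (1 + (n − 1)·r_full) = 0.7668 / 0.8904 ≈ 0.8612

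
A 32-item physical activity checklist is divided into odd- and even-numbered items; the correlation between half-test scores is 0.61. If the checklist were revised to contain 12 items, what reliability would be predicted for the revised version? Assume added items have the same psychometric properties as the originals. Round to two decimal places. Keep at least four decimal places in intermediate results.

Spearman-Brown correction (n = 2): r_full = 2·0.61/(1 + 0.61) = 0.7578
Length factor from 32 to 12 items: n = 12/32 = 0.3750
r_new = n·r_full / (1 + (n − 1)·r_full) = 0.2842 / 0.5264 ≈ 0.5399

0.54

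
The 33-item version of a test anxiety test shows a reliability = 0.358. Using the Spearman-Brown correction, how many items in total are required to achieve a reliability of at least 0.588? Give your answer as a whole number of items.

85

Invert Spearman-Brown to solve for n:
n = r_target (1 − r_old) / [ r_old (1 − r_target) ]
n = 0.588 × (1 − 0.358) / [ 0.358 × (1 − 0.588) ]
n = 0.377496 / 0.147496 ≈ 2.5594
2.5594 × 33 = 84.46 → 85 items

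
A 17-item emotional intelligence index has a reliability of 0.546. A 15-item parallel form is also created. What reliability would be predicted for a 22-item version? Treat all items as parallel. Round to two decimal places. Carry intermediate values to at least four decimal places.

0.61

Only the ratio of lengths matters: n = 22/17 = 1.2941
r_{22} = n·r / (1 + (n − 1)·r) = 0.7066 / 1.1606 ≈ 0.6088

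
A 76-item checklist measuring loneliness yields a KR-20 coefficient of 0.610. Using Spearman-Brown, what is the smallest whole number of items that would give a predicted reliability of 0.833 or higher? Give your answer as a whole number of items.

n = 0.833(1 − 0.610) / [0.610(1 − 0.833)]
  = 0.324870 / 0.101870 = 3.1891
Items needed = n × 76 = 3.1891 × 76 ≈ 242.37 → round up to 243

243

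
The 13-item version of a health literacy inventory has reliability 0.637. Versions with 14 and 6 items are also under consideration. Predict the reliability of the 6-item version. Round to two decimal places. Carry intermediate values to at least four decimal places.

0.45

The 14-item form is not needed; work directly from the 13-item form with n = 6/13 = 0.4615.
r_{6} = n·r / (1 + (n − 1)·r) = 0.2940 / 0.6570 ≈ 0.4475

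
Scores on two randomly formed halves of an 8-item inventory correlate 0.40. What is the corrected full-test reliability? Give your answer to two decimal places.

The full test is twice the length of either half (n = 2).
r_full = 2(0.40) / (1 + 0.40)
r_full = 0.8000 / 1.4000 ≈ 0.5714

0.57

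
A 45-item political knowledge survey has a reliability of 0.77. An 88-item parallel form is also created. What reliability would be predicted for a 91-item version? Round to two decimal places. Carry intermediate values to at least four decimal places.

Only the ratio of lengths matters: n = 91/45 = 2.0222
r_{91} = n·r / (1 + (n − 1)·r) = 1.5571 / 1.7871 ≈ 0.8713

0.87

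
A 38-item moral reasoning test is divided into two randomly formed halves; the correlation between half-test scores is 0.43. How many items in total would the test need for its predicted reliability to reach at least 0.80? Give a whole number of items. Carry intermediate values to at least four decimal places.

Corrected full-test reliability: r_full = 2 × 0.43 / (1 + 0.43) ≈ 0.6014
Solve Spearman-Brown for n: n = 0.80(1 − 0.6014) / [0.6014(1 − 0.80)] = 2.6511
Items = 2.6511 × 38 ≈ 100.74 → 101

101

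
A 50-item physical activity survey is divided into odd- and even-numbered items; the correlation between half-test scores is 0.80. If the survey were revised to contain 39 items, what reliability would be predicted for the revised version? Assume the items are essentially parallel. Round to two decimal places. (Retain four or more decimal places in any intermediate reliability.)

Spearman-Brown correction (n = 2): r_full = 2·0.80/(1 + 0.80) = 0.8889
Length factor from 50 to 39 items: n = 39/50 = 0.7800
r_new = n·r_full / (1 + (n − 1)·r_full) = 0.6933 / 0.8044 ≈ 0.8619

0.86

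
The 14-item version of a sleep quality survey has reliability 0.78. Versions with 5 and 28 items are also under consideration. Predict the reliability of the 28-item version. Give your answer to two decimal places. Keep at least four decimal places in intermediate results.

The 5-item form is not needed; work directly from the 14-item form with n = 28/14 = 2.0000.
r_{28} = n·r / (1 + (n − 1)·r) = 1.5600 / 1.7800 ≈ 0.8764

0.88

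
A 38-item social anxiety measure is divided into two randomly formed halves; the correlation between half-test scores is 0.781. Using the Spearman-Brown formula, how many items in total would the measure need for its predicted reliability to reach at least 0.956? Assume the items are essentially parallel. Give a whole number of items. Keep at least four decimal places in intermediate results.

Corrected full-test reliability: r_full = 2 × 0.781 / (1 + 0.781) ≈ 0.8770
Solve Spearman-Brown for n: n = 0.956(1 − 0.8770) / [0.8770(1 − 0.956)] = 3.0473
Required items = 3.0473 × 38 = 115.80, so 116 items.

116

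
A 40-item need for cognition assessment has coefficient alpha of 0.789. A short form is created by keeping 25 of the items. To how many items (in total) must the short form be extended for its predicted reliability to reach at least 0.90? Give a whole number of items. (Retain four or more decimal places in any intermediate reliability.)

First, r for the 25-item form: n = 25/40 = 0.6250, so r_25 = 0.6250·0.789/(1 + (0.6250 − 1)·0.789) = 0.7003
Then solve for n' with r_old = 0.7003, r_target = 0.90: n' = 0.90(1 − 0.7003)/[0.7003(1 − 0.90)] = 3.8516
Total items = 3.8516 × 25 = 96.29, rounded up to 97.

97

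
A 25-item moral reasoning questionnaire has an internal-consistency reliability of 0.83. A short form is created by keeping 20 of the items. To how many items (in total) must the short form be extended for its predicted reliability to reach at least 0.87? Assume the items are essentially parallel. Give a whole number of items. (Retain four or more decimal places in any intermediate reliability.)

35

Short-form reliability: n = 20/25 = 0.8000; r_20 = n·r/(1+(n−1)r) ≈ 0.7962
Length factor from the short form to reach 0.87: n' = 0.87(1 − 0.7962) / [0.7962(1 − 0.87)] ≈ 1.7130
Total items = 1.7130 × 20 = 34.26, rounded up to 35.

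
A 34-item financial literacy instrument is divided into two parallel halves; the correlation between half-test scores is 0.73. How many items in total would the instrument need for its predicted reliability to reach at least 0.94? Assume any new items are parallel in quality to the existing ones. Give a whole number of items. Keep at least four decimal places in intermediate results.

99

Corrected full-test reliability: r_full = 2 × 0.73 / (1 + 0.73) ≈ 0.8439
n = r_tgt(1 − r_full) / [r_full(1 − r_tgt)] = 0.94 × 0.1561 / (0.8439 × 0.06) ≈ 2.8979
Required items = 2.8979 × 34 = 98.53, so 99 items.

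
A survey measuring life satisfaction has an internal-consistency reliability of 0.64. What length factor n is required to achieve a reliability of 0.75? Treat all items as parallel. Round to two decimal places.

1.69

Invert Spearman-Brown to solve for n:
n = r_target (1 − r_old) / [ r_old (1 − r_target) ]
n = [0.75 × 0.36] / [0.64 × 0.25]
n = 0.2700 / 0.1600 ≈ 1.6875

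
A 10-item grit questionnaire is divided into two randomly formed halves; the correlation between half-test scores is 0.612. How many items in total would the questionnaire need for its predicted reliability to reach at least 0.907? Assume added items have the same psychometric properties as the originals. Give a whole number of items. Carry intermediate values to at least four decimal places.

Corrected full-test reliability: r_full = 2 × 0.612 / (1 + 0.612) ≈ 0.7593
Solve Spearman-Brown for n: n = 0.907(1 − 0.7593) / [0.7593(1 − 0.907)] = 3.0916
Required items = 3.0916 × 10 = 30.92, so 31 items.

31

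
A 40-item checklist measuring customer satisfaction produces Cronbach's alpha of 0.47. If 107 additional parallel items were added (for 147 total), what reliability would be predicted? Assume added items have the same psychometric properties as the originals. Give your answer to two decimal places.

0.77

Length ratio n = 147/40 = 3.675
Spearman-Brown: r_new = n·r / (1 + (n − 1)·r)
r_new = 3.675·0.47 / [1 + (3.675 − 1)·0.47]
r_new = 1.7272 / 2.2572 ≈ 0.7652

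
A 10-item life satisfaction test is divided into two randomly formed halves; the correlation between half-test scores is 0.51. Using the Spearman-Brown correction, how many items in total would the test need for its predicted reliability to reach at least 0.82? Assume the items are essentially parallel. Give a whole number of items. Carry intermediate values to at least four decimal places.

r_full = 2(0.51)/(1 + 0.51) = 0.6755
Solve Spearman-Brown for n: n = 0.82(1 − 0.6755) / [0.6755(1 − 0.82)] = 2.1884
Required items = 2.1884 × 10 = 21.88, so 22 items.

22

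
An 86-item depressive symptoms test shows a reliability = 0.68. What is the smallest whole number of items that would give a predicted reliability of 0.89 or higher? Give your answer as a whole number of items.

Spearman-Brown solved for the length factor n:
n = r_target (1 − r_old) / [ r_old (1 − r_target) ]
n = [0.89 × 0.32] / [0.68 × 0.11]
  = 0.2848 / 0.0748 = 3.8075
So the test needs 3.8075 × 86 ≈ 327.44 items; rounding up, 328.

328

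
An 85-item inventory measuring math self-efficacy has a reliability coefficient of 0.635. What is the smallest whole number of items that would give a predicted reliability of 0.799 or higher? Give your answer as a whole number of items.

195

n = [0.799 × 0.365] / [0.635 × 0.201]
  = 0.291635 / 0.127635 = 2.2849
2.2849 × 85 = 194.22 → 195 items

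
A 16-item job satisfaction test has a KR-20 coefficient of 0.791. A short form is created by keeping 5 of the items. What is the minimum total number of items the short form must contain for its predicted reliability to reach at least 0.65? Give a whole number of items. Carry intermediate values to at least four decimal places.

8

Short-form reliability: n = 5/16 = 0.3125; r_5 = n·r/(1+(n−1)r) ≈ 0.5419
Then solve for n' with r_old = 0.5419, r_target = 0.65: n' = 0.65(1 − 0.5419)/[0.5419(1 − 0.65)] = 1.5700
Total items = 1.5700 × 5 = 7.85, rounded up to 8.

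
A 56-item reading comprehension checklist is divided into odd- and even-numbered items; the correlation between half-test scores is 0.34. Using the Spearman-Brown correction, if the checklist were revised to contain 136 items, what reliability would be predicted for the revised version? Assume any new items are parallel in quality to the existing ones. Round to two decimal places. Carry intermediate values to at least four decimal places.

0.71

First correct the split-half correlation to full-test reliability: r_full = 2 × 0.34 / (1 + 0.34) ≈ 0.5075
Length factor from 56 to 136 items: n = 136/56 = 2.4286
r_new = n·r_full / (1 + (n − 1)·r_full) = 1.2325 / 1.7250 ≈ 0.7145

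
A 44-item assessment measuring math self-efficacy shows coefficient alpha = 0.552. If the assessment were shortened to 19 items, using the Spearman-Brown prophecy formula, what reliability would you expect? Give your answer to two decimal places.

The new length is 19/44 = 0.4318 times the old.
r_new = (0.4318 × 0.552) / (1 + (0.4318 − 1) × 0.552)
r_new = 0.2384 / 0.6864 ≈ 0.3473

0.35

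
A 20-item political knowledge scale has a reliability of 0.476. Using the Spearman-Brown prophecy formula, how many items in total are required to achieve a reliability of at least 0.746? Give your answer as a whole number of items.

n = 0.746 × (1 − 0.476) / [ 0.476 × (1 − 0.746) ]
n = 0.390904 / 0.120904 ≈ 3.2332
Items needed = n × 20 = 3.2332 × 20 ≈ 64.66 → round up to 65

65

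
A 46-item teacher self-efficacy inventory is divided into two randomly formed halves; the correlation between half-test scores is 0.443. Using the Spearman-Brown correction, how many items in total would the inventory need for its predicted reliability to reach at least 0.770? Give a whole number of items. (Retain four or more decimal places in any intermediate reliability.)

r_full = 2(0.443)/(1 + 0.443) = 0.6140
Solve Spearman-Brown for n: n = 0.770(1 − 0.6140) / [0.6140(1 − 0.770)] = 2.1047
Items = 2.1047 × 46 ≈ 96.82 → 97

97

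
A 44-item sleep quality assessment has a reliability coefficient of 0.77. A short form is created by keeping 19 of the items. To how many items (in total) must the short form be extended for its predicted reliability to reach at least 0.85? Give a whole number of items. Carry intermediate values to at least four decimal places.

Short-form reliability: n = 19/44 = 0.4318; r_19 = n·r/(1+(n−1)r) ≈ 0.5911
Length factor from the short form to reach 0.85: n' = 0.85(1 − 0.5911) / [0.5911(1 − 0.85)] ≈ 3.9200
Items = 3.9200 × 19 ≈ 74.48 → 75

75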